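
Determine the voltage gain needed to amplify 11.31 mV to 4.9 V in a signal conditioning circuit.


Gain = Vout / Vin (converting to same units).
G = 4.9 V / 11.31 mV
G = 4900.0 mV / 11.31 mV
G = 433.24

433.24


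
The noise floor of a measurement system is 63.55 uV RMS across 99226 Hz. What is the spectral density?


Noise spectral density = Vrms / sqrt(BW).
NSD = 63.55 / sqrt(99226)
NSD = 63.55 / 315.0016
NSD = 0.2017 uV/sqrt(Hz)

0.2017 uV/sqrt(Hz)


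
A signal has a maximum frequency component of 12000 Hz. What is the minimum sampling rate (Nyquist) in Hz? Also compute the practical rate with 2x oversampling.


By Nyquist theorem, fs_min = 2 * fmax.
fs_min = 2 * 12000 = 24000 Hz
Practical rate = 2 * fs_min = 2 * 24000 = 48000 Hz

fs_min = 24000 Hz, fs_practical = 48000 Hz


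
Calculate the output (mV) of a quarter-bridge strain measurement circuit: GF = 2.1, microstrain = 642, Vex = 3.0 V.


Quarter bridge output: Vout = (GF * epsilon * Vex) / 4.
Vout = (2.1 * 642e-6 * 3.0) / 4
Vout = 0.0040446 / 4 V
Vout = 0.00101115 V = 1.0111 mV

1.0111 mV


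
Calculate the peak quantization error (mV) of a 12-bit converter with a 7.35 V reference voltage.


The maximum quantization error is +/- LSB/2.
LSB = Vref / 2^n = 7.35 / 4096 = 0.00179443 V
Max error = LSB / 2 = 0.00179443 / 2 = 0.00089722 V
Max error = 0.8972 mV

0.8972 mV


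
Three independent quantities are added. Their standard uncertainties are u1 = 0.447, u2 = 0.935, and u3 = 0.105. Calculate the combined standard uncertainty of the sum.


For a sum of independent quantities, uc = sqrt(u1^2 + u2^2 + u3^2).
uc = sqrt(0.447^2 + 0.935^2 + 0.105^2)
uc = sqrt(0.199809 + 0.874225 + 0.011025)
uc = 1.0417

1.0417


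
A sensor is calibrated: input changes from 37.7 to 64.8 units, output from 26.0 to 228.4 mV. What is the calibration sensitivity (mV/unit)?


Sensitivity = (y2 - y1) / (x2 - x1).
S = (228.4 - 26.0) / (64.8 - 37.7)
S = 202.4 / 27.1
S = 7.4686 mV/unit

7.4686 mV/unit


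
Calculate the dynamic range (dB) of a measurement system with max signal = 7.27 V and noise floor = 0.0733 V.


Dynamic range = 20 * log10(Vmax / Vnoise).
DR = 20 * log10(7.27 / 0.0733)
DR = 20 * log10(99.18)
DR = 39.93 dB

39.93 dB


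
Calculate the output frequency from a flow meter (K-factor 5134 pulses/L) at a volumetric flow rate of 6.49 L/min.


Frequency = K * Q / 60 (converting L/min to L/s).
f = 5134 * 6.49 / 60
f = 33319.66 / 60
f = 555.33 Hz

555.33 Hz


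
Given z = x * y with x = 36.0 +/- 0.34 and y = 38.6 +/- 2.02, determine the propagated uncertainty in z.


For a product z = x*y, the relative uncertainty is:
uz/z = sqrt((ux/x)^2 + (uy/y)^2)
Relative uncertainties: ux/x = 0.34/36.0 = 0.009444
uy/y = 2.02/38.6 = 0.052332
z = 36.0 * 38.6 = 1389.6
uz = 1389.6 * sqrt(0.009444^2 + 0.052332^2) = 73.895

73.895


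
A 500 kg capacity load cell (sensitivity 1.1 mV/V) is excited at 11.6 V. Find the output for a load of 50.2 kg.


Vout = rated_output * Vex * (load / capacity).
Vout = 1.1 * 11.6 * (50.2 / 500)
Vout = 1.1 * 11.6 * 0.1004
Vout = 1.281 mV

1.281 mV


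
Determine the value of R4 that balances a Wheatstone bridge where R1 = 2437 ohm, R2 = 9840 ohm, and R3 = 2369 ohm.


At balance: R1*R4 = R2*R3, so R4 = R2*R3/R1.
R4 = 9840 * 2369 / 2437
R4 = 23310960 / 2437
R4 = 9565.43 ohm

9565.43 ohm


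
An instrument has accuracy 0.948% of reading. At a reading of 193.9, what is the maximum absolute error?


Absolute error = (accuracy% / 100) * reading.
Error = (0.948 / 100) * 193.9
Error = 0.00948 * 193.9
Error = 1.8382

1.8382


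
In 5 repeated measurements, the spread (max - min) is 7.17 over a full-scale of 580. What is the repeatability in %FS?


Repeatability = (spread / full scale) * 100%.
R = (7.17 / 580) * 100
R = 1.236 %FS

1.236 %FS


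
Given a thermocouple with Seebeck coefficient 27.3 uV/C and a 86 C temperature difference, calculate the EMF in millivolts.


The thermocouple output V = sensitivity * dT.
V = 27.3 uV/C * 86 C
V = 2347.8 uV
V = 2.348 mV

2.348 mV


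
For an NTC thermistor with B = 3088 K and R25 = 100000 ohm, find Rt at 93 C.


NTC thermistor equation: Rt = R25 * exp(B * (1/T - 1/T25)).
T in Kelvin: 366.15 K, T25 = 298.15 K
1/T - 1/T25 = 1/366.15 - 1/298.15 = -0.0006229
B * (1/T - 1/T25) = 3088 * -0.0006229 = -1.9235
Rt = 100000 * exp(-1.9235) = 14609.5 ohm

14609.5 ohm


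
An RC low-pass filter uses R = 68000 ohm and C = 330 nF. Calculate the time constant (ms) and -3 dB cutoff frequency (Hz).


Time constant: tau = R * C.
tau = 68000 * 3.30e-07 = 0.02244 s
tau = 22.44 ms
Cutoff frequency: fc = 1 / (2*pi*R*C).
fc = 1 / (2*pi*0.02244) = 7.09 Hz

tau = 22.44 ms, fc = 7.09 Hz


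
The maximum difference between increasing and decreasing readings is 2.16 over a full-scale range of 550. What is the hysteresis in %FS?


Hysteresis = (max difference / full scale) * 100%.
H = (2.16 / 550) * 100
H = 0.393 %FS

0.393 %FS


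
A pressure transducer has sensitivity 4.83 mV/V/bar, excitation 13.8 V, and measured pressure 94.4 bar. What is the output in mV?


Output = sensitivity * Vex * P.
Vout = 4.83 * 13.8 * 94.4
Vout = 66.654 * 94.4
Vout = 6292.14 mV

6292.14 mV


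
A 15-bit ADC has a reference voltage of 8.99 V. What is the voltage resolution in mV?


The resolution (LSB) of an ADC is Vref / 2^n.
LSB = 8.99 / 2^15
LSB = 8.99 / 32768
LSB = 0.00027435 V = 0.27435303 mV

0.27435303 mV


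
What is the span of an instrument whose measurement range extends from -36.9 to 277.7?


Span = upper range - lower range.
Span = 277.7 - (-36.9)
Span = 314.6

314.6


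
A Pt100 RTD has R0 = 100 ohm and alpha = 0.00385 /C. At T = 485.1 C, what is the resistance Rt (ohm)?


The RTD equation: Rt = R0 * (1 + alpha * T).
Rt = 100 * (1 + 0.00385 * 485.1)
Rt = 100 * (1 + 1.867635)
Rt = 100 * 2.867635
Rt = 286.764 ohm

286.764 ohm


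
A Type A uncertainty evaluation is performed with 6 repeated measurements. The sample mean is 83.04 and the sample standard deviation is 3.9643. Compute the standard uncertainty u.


The standard uncertainty for Type A evaluation is u = s / sqrt(n).
u = 3.9643 / sqrt(6)
u = 3.9643 / 2.4495
u = 1.6184

1.6184


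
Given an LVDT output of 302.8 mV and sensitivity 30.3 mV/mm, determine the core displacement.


Displacement = Vout / sensitivity.
d = 302.8 / 30.3
d = 9.993 mm

9.993 mm


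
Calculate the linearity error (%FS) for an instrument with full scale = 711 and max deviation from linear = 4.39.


Linearity error = (max deviation / full scale) * 100%.
Linearity = (4.39 / 711) * 100
Linearity = 0.617 %FS

0.617 %FS


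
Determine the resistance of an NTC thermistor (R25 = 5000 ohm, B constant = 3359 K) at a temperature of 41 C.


NTC thermistor equation: Rt = R25 * exp(B * (1/T - 1/T25)).
T in Kelvin: 314.15 K, T25 = 298.15 K
1/T - 1/T25 = 1/314.15 - 1/298.15 = -0.00017082
B * (1/T - 1/T25) = 3359 * -0.00017082 = -0.5738
Rt = 5000 * exp(-0.5738) = 2816.9 ohm

2816.9 ohm


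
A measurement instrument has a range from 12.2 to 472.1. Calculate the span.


Span = upper range - lower range.
Span = 472.1 - (12.2)
Span = 459.9

459.9


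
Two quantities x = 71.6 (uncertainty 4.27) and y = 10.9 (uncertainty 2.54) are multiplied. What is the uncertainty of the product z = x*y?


For a product z = x*y, the relative uncertainty is:
uz/z = sqrt((ux/x)^2 + (uy/y)^2)
Relative uncertainties: ux/x = 4.27/71.6 = 0.059637
uy/y = 2.54/10.9 = 0.233028
z = 71.6 * 10.9 = 780.4
uz = 780.4 * sqrt(0.059637^2 + 0.233028^2) = 187.725

187.725


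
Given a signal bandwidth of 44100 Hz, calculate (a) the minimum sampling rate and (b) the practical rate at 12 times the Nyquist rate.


By Nyquist theorem, fs_min = 2 * fmax.
fs_min = 2 * 44100 = 88200 Hz
Practical rate = 12 * fs_min = 12 * 88200 = 1058400 Hz

fs_min = 88200 Hz, fs_practical = 1058400 Hz


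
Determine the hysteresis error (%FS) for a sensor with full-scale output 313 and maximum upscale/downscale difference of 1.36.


Hysteresis = (max difference / full scale) * 100%.
H = (1.36 / 313) * 100
H = 0.435 %FS

0.435 %FS


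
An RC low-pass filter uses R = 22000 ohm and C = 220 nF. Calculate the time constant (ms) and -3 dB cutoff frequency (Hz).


Time constant: tau = R * C.
tau = 22000 * 2.20e-07 = 0.00484 s
tau = 4.84 ms
Cutoff frequency: fc = 1 / (2*pi*R*C).
fc = 1 / (2*pi*0.00484) = 32.88 Hz

tau = 4.84 ms, fc = 32.88 Hz


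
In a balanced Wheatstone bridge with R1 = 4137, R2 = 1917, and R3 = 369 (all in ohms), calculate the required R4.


At balance: R1*R4 = R2*R3, so R4 = R2*R3/R1.
R4 = 1917 * 369 / 4137
R4 = 707373 / 4137
R4 = 170.99 ohm

170.99 ohm


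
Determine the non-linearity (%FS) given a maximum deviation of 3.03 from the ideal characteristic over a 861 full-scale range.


Linearity error = (max deviation / full scale) * 100%.
Linearity = (3.03 / 861) * 100
Linearity = 0.352 %FS

0.352 %FS


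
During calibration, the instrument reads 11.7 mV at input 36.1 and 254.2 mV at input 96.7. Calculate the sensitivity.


Sensitivity = (y2 - y1) / (x2 - x1).
S = (254.2 - 11.7) / (96.7 - 36.1)
S = 242.5 / 60.6
S = 4.0017 mV/unit

4.0017 mV/unit


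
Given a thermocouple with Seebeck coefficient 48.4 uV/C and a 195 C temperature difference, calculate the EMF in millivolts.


The thermocouple output V = sensitivity * dT.
V = 48.4 uV/C * 195 C
V = 9438.0 uV
V = 9.438 mV

9.438 mV


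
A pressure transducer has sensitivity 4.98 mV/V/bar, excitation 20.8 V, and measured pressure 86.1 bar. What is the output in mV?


Output = sensitivity * Vex * P.
Vout = 4.98 * 20.8 * 86.1
Vout = 103.584 * 86.1
Vout = 8918.58 mV

8918.58 mV


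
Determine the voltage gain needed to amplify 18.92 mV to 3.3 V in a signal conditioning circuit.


Gain = Vout / Vin (converting to same units).
G = 3.3 V / 18.92 mV
G = 3300.0 mV / 18.92 mV
G = 174.42

174.42


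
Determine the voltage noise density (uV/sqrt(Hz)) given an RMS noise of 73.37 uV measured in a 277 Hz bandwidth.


Noise spectral density = Vrms / sqrt(BW).
NSD = 73.37 / sqrt(277)
NSD = 73.37 / 16.6433
NSD = 4.4084 uV/sqrt(Hz)

4.4084 uV/sqrt(Hz)


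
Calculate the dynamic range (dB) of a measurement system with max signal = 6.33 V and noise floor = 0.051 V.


Dynamic range = 20 * log10(Vmax / Vnoise).
DR = 20 * log10(6.33 / 0.051)
DR = 20 * log10(124.12)
DR = 41.88 dB

41.88 dB


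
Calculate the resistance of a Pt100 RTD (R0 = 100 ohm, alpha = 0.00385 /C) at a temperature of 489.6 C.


The RTD equation: Rt = R0 * (1 + alpha * T).
Rt = 100 * (1 + 0.00385 * 489.6)
Rt = 100 * (1 + 1.88496)
Rt = 100 * 2.88496
Rt = 288.496 ohm

288.496 ohm


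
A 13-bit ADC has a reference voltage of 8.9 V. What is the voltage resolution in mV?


The resolution (LSB) of an ADC is Vref / 2^n.
LSB = 8.9 / 2^13
LSB = 8.9 / 8192
LSB = 0.00108643 V = 1.08642578 mV

1.08642578 mV


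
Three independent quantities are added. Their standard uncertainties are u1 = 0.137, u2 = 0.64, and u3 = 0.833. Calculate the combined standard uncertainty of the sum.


For a sum of independent quantities, uc = sqrt(u1^2 + u2^2 + u3^2).
uc = sqrt(0.137^2 + 0.64^2 + 0.833^2)
uc = sqrt(0.018769 + 0.4096 + 0.693889)
uc = 1.0594

1.0594


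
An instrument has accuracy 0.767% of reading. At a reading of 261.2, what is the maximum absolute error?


Absolute error = (accuracy% / 100) * reading.
Error = (0.767 / 100) * 261.2
Error = 0.00767 * 261.2
Error = 2.0034

2.0034


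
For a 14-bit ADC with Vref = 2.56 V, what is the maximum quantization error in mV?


The maximum quantization error is +/- LSB/2.
LSB = Vref / 2^n = 2.56 / 16384 = 0.00015625 V
Max error = LSB / 2 = 0.00015625 / 2 = 7.813e-05 V
Max error = 0.0781 mV

0.0781 mV


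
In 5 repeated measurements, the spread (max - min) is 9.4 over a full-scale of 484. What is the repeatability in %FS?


Repeatability = (spread / full scale) * 100%.
R = (9.4 / 484) * 100
R = 1.942 %FS

1.942 %FS


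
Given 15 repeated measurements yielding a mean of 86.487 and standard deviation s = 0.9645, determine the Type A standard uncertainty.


The standard uncertainty for Type A evaluation is u = s / sqrt(n).
u = 0.9645 / sqrt(15)
u = 0.9645 / 3.873
u = 0.249

0.249


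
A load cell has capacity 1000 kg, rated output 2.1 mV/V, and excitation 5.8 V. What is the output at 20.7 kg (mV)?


Vout = rated_output * Vex * (load / capacity).
Vout = 2.1 * 5.8 * (20.7 / 1000)
Vout = 2.1 * 5.8 * 0.0207
Vout = 0.252 mV

0.252 mV


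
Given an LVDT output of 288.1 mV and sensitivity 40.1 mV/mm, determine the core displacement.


Displacement = Vout / sensitivity.
d = 288.1 / 40.1
d = 7.185 mm

7.185 mm


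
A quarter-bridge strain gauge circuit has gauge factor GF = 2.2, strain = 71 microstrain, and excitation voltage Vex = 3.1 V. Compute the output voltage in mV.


Quarter bridge output: Vout = (GF * epsilon * Vex) / 4.
Vout = (2.2 * 71e-6 * 3.1) / 4
Vout = 0.00048422 / 4 V
Vout = 0.00012105 V = 0.1211 mV

0.1211 mV


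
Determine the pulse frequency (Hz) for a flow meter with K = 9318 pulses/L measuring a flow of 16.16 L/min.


Frequency = K * Q / 60 (converting L/min to L/s).
f = 9318 * 16.16 / 60
f = 150578.88 / 60
f = 2509.65 Hz

2509.65 Hz


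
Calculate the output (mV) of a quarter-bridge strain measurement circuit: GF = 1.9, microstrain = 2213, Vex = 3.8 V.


Quarter bridge output: Vout = (GF * epsilon * Vex) / 4.
Vout = (1.9 * 2213e-6 * 3.8) / 4
Vout = 0.01597786 / 4 V
Vout = 0.00399446 V = 3.9945 mV

3.9945 mV


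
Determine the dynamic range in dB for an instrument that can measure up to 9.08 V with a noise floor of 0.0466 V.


Dynamic range = 20 * log10(Vmax / Vnoise).
DR = 20 * log10(9.08 / 0.0466)
DR = 20 * log10(194.85)
DR = 45.79 dB

45.79 dB


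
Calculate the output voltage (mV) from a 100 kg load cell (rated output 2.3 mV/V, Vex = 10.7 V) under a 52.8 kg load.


Vout = rated_output * Vex * (load / capacity).
Vout = 2.3 * 10.7 * (52.8 / 100)
Vout = 2.3 * 10.7 * 0.528
Vout = 12.994 mV

12.994 mV


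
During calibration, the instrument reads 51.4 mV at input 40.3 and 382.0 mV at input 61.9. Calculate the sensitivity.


Sensitivity = (y2 - y1) / (x2 - x1).
S = (382.0 - 51.4) / (61.9 - 40.3)
S = 330.6 / 21.6
S = 15.3056 mV/unit

15.3056 mV/unit


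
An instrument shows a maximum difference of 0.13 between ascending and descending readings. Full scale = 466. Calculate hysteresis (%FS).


Hysteresis = (max difference / full scale) * 100%.
H = (0.13 / 466) * 100
H = 0.028 %FS

0.028 %FS


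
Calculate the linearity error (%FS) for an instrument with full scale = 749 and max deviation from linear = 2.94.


Linearity error = (max deviation / full scale) * 100%.
Linearity = (2.94 / 749) * 100
Linearity = 0.393 %FS

0.393 %FS


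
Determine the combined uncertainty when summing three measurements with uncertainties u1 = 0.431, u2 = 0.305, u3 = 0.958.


For a sum of independent quantities, uc = sqrt(u1^2 + u2^2 + u3^2).
uc = sqrt(0.431^2 + 0.305^2 + 0.958^2)
uc = sqrt(0.185761 + 0.093025 + 0.917764)
uc = 1.0939

1.0939


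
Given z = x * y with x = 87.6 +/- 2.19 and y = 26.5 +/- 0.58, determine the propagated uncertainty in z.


For a product z = x*y, the relative uncertainty is:
uz/z = sqrt((ux/x)^2 + (uy/y)^2)
Relative uncertainties: ux/x = 2.19/87.6 = 0.025
uy/y = 0.58/26.5 = 0.021887
z = 87.6 * 26.5 = 2321.4
uz = 2321.4 * sqrt(0.025^2 + 0.021887^2) = 77.133

77.133


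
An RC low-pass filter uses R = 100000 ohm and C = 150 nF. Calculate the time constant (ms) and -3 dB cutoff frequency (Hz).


Time constant: tau = R * C.
tau = 100000 * 1.50e-07 = 0.015 s
tau = 15.0 ms
Cutoff frequency: fc = 1 / (2*pi*R*C).
fc = 1 / (2*pi*0.015) = 10.61 Hz

tau = 15.0 ms, fc = 10.61 Hz


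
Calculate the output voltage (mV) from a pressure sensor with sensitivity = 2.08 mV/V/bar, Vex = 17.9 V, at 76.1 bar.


Output = sensitivity * Vex * P.
Vout = 2.08 * 17.9 * 76.1
Vout = 37.232 * 76.1
Vout = 2833.36 mV

2833.36 mV


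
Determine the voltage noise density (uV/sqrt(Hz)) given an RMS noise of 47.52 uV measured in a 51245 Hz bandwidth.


Noise spectral density = Vrms / sqrt(BW).
NSD = 47.52 / sqrt(51245)
NSD = 47.52 / 226.3736
NSD = 0.2099 uV/sqrt(Hz)

0.2099 uV/sqrt(Hz)


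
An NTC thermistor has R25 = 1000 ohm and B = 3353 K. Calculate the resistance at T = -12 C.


NTC thermistor equation: Rt = R25 * exp(B * (1/T - 1/T25)).
T in Kelvin: 261.15 K, T25 = 298.15 K
1/T - 1/T25 = 1/261.15 - 1/298.15 = 0.0004752
B * (1/T - 1/T25) = 3353 * 0.0004752 = 1.5933
Rt = 1000 * exp(1.5933) = 4920.2 ohm

4920.2 ohm


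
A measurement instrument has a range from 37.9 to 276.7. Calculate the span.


Span = upper range - lower range.
Span = 276.7 - (37.9)
Span = 238.8

238.8


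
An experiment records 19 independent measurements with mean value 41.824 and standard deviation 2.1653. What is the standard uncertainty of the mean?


The standard uncertainty for Type A evaluation is u = s / sqrt(n).
u = 2.1653 / sqrt(19)
u = 2.1653 / 4.3589
u = 0.4968

0.4968


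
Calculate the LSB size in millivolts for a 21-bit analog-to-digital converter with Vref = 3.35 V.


The resolution (LSB) of an ADC is Vref / 2^n.
LSB = 3.35 / 2^21
LSB = 3.35 / 2097152
LSB = 1.6e-06 V = 0.0015974 mV

0.0015974 mV


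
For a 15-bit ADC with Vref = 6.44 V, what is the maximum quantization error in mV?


The maximum quantization error is +/- LSB/2.
LSB = Vref / 2^n = 6.44 / 32768 = 0.00019653 V
Max error = LSB / 2 = 0.00019653 / 2 = 9.827e-05 V
Max error = 0.0983 mV

0.0983 mV


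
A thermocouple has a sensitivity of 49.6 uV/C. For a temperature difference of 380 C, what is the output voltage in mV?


The thermocouple output V = sensitivity * dT.
V = 49.6 uV/C * 380 C
V = 18848.0 uV
V = 18.848 mV

18.848 mV


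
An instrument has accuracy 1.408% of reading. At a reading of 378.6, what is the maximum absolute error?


Absolute error = (accuracy% / 100) * reading.
Error = (1.408 / 100) * 378.6
Error = 0.01408 * 378.6
Error = 5.3307

5.3307


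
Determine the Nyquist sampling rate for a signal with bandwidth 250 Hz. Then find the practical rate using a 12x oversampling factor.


By Nyquist theorem, fs_min = 2 * fmax.
fs_min = 2 * 250 = 500 Hz
Practical rate = 12 * fs_min = 12 * 500 = 6000 Hz

fs_min = 500 Hz, fs_practical = 6000 Hz


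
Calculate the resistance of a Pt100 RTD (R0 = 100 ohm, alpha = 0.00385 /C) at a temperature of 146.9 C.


The RTD equation: Rt = R0 * (1 + alpha * T).
Rt = 100 * (1 + 0.00385 * 146.9)
Rt = 100 * (1 + 0.565565)
Rt = 100 * 1.565565
Rt = 156.556 ohm

156.556 ohm


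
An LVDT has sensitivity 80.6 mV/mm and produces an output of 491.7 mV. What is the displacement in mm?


Displacement = Vout / sensitivity.
d = 491.7 / 80.6
d = 6.1 mm

6.1 mm


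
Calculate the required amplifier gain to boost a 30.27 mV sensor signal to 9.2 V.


Gain = Vout / Vin (converting to same units).
G = 9.2 V / 30.27 mV
G = 9200.0 mV / 30.27 mV
G = 303.93

303.93


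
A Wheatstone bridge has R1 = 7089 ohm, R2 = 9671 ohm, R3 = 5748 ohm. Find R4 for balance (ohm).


At balance: R1*R4 = R2*R3, so R4 = R2*R3/R1.
R4 = 9671 * 5748 / 7089
R4 = 55588908 / 7089
R4 = 7841.57 ohm

7841.57 ohm


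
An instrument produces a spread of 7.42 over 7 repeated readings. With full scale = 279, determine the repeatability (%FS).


Repeatability = (spread / full scale) * 100%.
R = (7.42 / 279) * 100
R = 2.659 %FS

2.659 %FS


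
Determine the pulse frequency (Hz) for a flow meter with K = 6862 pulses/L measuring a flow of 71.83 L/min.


Frequency = K * Q / 60 (converting L/min to L/s).
f = 6862 * 71.83 / 60
f = 492897.46 / 60
f = 8214.96 Hz

8214.96 Hz


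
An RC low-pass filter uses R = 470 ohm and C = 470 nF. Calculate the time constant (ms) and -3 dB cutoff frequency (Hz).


Time constant: tau = R * C.
tau = 470 * 4.70e-07 = 0.0002209 s
tau = 0.2209 ms
Cutoff frequency: fc = 1 / (2*pi*R*C).
fc = 1 / (2*pi*0.0002209) = 720.48 Hz

tau = 0.2209 ms, fc = 720.48 Hz


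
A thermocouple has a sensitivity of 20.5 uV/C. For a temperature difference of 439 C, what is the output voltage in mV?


The thermocouple output V = sensitivity * dT.
V = 20.5 uV/C * 439 C
V = 8999.5 uV
V = 8.999 mV

8.999 mV


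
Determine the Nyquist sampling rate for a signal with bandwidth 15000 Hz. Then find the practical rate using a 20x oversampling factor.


By Nyquist theorem, fs_min = 2 * fmax.
fs_min = 2 * 15000 = 30000 Hz
Practical rate = 20 * fs_min = 20 * 30000 = 600000 Hz

fs_min = 30000 Hz, fs_practical = 600000 Hz


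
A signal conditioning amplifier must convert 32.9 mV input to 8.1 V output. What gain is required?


Gain = Vout / Vin (converting to same units).
G = 8.1 V / 32.9 mV
G = 8100.0 mV / 32.9 mV
G = 246.2

246.2


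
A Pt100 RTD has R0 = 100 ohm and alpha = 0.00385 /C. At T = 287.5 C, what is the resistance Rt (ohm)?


The RTD equation: Rt = R0 * (1 + alpha * T).
Rt = 100 * (1 + 0.00385 * 287.5)
Rt = 100 * (1 + 1.106875)
Rt = 100 * 2.106875
Rt = 210.688 ohm

210.688 ohm


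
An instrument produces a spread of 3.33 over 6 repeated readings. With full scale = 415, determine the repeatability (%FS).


Repeatability = (spread / full scale) * 100%.
R = (3.33 / 415) * 100
R = 0.802 %FS

0.802 %FS


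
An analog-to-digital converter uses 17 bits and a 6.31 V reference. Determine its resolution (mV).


The resolution (LSB) of an ADC is Vref / 2^n.
LSB = 6.31 / 2^17
LSB = 6.31 / 131072
LSB = 4.814e-05 V = 0.04814148 mV

0.04814148 mV


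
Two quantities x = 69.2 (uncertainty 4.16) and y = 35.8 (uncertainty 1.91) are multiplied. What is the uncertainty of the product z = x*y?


For a product z = x*y, the relative uncertainty is:
uz/z = sqrt((ux/x)^2 + (uy/y)^2)
Relative uncertainties: ux/x = 4.16/69.2 = 0.060116
uy/y = 1.91/35.8 = 0.053352
z = 69.2 * 35.8 = 2477.4
uz = 2477.4 * sqrt(0.060116^2 + 0.053352^2) = 199.121

199.121


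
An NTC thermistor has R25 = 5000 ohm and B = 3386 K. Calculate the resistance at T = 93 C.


NTC thermistor equation: Rt = R25 * exp(B * (1/T - 1/T25)).
T in Kelvin: 366.15 K, T25 = 298.15 K
1/T - 1/T25 = 1/366.15 - 1/298.15 = -0.0006229
B * (1/T - 1/T25) = 3386 * -0.0006229 = -2.1091
Rt = 5000 * exp(-2.1091) = 606.7 ohm

606.7 ohm


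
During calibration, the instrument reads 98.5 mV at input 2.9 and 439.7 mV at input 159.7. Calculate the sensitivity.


Sensitivity = (y2 - y1) / (x2 - x1).
S = (439.7 - 98.5) / (159.7 - 2.9)
S = 341.2 / 156.8
S = 2.176 mV/unit

2.176 mV/unit


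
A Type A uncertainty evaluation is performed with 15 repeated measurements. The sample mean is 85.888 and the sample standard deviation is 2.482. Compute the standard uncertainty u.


The standard uncertainty for Type A evaluation is u = s / sqrt(n).
u = 2.482 / sqrt(15)
u = 2.482 / 3.873
u = 0.6408

0.6408


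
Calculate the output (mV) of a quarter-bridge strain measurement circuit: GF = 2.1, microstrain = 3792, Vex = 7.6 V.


Quarter bridge output: Vout = (GF * epsilon * Vex) / 4.
Vout = (2.1 * 3792e-6 * 7.6) / 4
Vout = 0.06052032 / 4 V
Vout = 0.01513008 V = 15.1301 mV

15.1301 mV


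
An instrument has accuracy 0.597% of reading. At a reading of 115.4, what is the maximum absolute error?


Absolute error = (accuracy% / 100) * reading.
Error = (0.597 / 100) * 115.4
Error = 0.00597 * 115.4
Error = 0.6889

0.6889


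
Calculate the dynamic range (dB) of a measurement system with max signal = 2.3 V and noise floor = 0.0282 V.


Dynamic range = 20 * log10(Vmax / Vnoise).
DR = 20 * log10(2.3 / 0.0282)
DR = 20 * log10(81.56)
DR = 38.23 dB

38.23 dB


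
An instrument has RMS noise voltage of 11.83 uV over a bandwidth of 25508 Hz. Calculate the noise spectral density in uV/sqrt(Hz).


Noise spectral density = Vrms / sqrt(BW).
NSD = 11.83 / sqrt(25508)
NSD = 11.83 / 159.7122
NSD = 0.0741 uV/sqrt(Hz)

0.0741 uV/sqrt(Hz)


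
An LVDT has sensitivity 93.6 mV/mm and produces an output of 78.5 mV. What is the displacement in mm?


Displacement = Vout / sensitivity.
d = 78.5 / 93.6
d = 0.839 mm

0.839 mm


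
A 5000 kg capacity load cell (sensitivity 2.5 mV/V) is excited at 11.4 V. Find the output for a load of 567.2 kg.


Vout = rated_output * Vex * (load / capacity).
Vout = 2.5 * 11.4 * (567.2 / 5000)
Vout = 2.5 * 11.4 * 0.11344
Vout = 3.233 mV

3.233 mV


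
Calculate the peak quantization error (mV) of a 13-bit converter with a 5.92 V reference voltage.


The maximum quantization error is +/- LSB/2.
LSB = Vref / 2^n = 5.92 / 8192 = 0.00072266 V
Max error = LSB / 2 = 0.00072266 / 2 = 0.00036133 V
Max error = 0.3613 mV

0.3613 mV


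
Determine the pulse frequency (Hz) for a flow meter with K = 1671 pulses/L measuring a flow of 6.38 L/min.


Frequency = K * Q / 60 (converting L/min to L/s).
f = 1671 * 6.38 / 60
f = 10660.98 / 60
f = 177.68 Hz

177.68 Hz


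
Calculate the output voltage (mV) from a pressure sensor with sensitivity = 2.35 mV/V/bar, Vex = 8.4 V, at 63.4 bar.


Output = sensitivity * Vex * P.
Vout = 2.35 * 8.4 * 63.4
Vout = 19.74 * 63.4
Vout = 1251.52 mV

1251.52 mV


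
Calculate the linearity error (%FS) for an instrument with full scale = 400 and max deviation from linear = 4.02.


Linearity error = (max deviation / full scale) * 100%.
Linearity = (4.02 / 400) * 100
Linearity = 1.005 %FS

1.005 %FS


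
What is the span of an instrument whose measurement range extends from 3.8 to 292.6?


Span = upper range - lower range.
Span = 292.6 - (3.8)
Span = 288.8

288.8


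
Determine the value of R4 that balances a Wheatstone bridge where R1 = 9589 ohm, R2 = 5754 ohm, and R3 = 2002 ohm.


At balance: R1*R4 = R2*R3, so R4 = R2*R3/R1.
R4 = 5754 * 2002 / 9589
R4 = 11519508 / 9589
R4 = 1201.33 ohm

1201.33 ohm


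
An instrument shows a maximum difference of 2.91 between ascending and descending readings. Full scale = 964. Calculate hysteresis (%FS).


Hysteresis = (max difference / full scale) * 100%.
H = (2.91 / 964) * 100
H = 0.302 %FS

0.302 %FS


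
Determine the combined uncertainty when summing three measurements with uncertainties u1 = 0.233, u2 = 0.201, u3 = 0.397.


For a sum of independent quantities, uc = sqrt(u1^2 + u2^2 + u3^2).
uc = sqrt(0.233^2 + 0.201^2 + 0.397^2)
uc = sqrt(0.054289 + 0.040401 + 0.157609)
uc = 0.5023

0.5023


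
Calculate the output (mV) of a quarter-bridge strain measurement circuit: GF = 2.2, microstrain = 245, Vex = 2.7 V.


Quarter bridge output: Vout = (GF * epsilon * Vex) / 4.
Vout = (2.2 * 245e-6 * 2.7) / 4
Vout = 0.0014553 / 4 V
Vout = 0.00036383 V = 0.3638 mV

0.3638 mV


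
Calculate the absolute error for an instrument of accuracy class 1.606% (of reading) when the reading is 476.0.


Absolute error = (accuracy% / 100) * reading.
Error = (1.606 / 100) * 476.0
Error = 0.01606 * 476.0
Error = 7.6446

7.6446


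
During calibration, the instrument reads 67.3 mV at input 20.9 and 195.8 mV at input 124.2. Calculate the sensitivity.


Sensitivity = (y2 - y1) / (x2 - x1).
S = (195.8 - 67.3) / (124.2 - 20.9)
S = 128.5 / 103.3
S = 1.2439 mV/unit

1.2439 mV/unit


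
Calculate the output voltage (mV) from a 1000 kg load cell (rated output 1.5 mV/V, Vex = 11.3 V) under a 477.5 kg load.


Vout = rated_output * Vex * (load / capacity).
Vout = 1.5 * 11.3 * (477.5 / 1000)
Vout = 1.5 * 11.3 * 0.4775
Vout = 8.094 mV

8.094 mV


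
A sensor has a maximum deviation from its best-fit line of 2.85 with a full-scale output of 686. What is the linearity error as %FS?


Linearity error = (max deviation / full scale) * 100%.
Linearity = (2.85 / 686) * 100
Linearity = 0.415 %FS

0.415 %FS


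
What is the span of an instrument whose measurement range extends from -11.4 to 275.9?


Span = upper range - lower range.
Span = 275.9 - (-11.4)
Span = 287.3

287.3


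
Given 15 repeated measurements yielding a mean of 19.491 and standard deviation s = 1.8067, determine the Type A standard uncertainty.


The standard uncertainty for Type A evaluation is u = s / sqrt(n).
u = 1.8067 / sqrt(15)
u = 1.8067 / 3.873
u = 0.4665

0.4665


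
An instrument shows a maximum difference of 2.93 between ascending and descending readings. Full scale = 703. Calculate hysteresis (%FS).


Hysteresis = (max difference / full scale) * 100%.
H = (2.93 / 703) * 100
H = 0.417 %FS

0.417 %FS


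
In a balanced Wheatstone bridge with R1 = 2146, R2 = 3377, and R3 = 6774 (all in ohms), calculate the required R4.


At balance: R1*R4 = R2*R3, so R4 = R2*R3/R1.
R4 = 3377 * 6774 / 2146
R4 = 22875798 / 2146
R4 = 10659.74 ohm

10659.74 ohm


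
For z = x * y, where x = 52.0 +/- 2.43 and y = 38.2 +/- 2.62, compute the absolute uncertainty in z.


For a product z = x*y, the relative uncertainty is:
uz/z = sqrt((ux/x)^2 + (uy/y)^2)
Relative uncertainties: ux/x = 2.43/52.0 = 0.046731
uy/y = 2.62/38.2 = 0.068586
z = 52.0 * 38.2 = 1986.4
uz = 1986.4 * sqrt(0.046731^2 + 0.068586^2) = 164.858

164.858


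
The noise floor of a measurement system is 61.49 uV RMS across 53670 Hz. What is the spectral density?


Noise spectral density = Vrms / sqrt(BW).
NSD = 61.49 / sqrt(53670)
NSD = 61.49 / 231.6679
NSD = 0.2654 uV/sqrt(Hz)

0.2654 uV/sqrt(Hz)


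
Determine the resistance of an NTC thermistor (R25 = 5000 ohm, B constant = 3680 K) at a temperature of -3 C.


NTC thermistor equation: Rt = R25 * exp(B * (1/T - 1/T25)).
T in Kelvin: 270.15 K, T25 = 298.15 K
1/T - 1/T25 = 1/270.15 - 1/298.15 = 0.00034763
B * (1/T - 1/T25) = 3680 * 0.00034763 = 1.2793
Rt = 5000 * exp(1.2793) = 17970.3 ohm

17970.3 ohm


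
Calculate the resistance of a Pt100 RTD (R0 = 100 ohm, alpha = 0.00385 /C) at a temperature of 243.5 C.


The RTD equation: Rt = R0 * (1 + alpha * T).
Rt = 100 * (1 + 0.00385 * 243.5)
Rt = 100 * (1 + 0.937475)
Rt = 100 * 1.937475
Rt = 193.748 ohm

193.748 ohm


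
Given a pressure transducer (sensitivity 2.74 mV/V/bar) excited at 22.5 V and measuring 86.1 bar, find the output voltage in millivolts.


Output = sensitivity * Vex * P.
Vout = 2.74 * 22.5 * 86.1
Vout = 61.65 * 86.1
Vout = 5308.07 mV

5308.07 mV


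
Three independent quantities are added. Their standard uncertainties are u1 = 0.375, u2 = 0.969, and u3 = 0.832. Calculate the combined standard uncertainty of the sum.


For a sum of independent quantities, uc = sqrt(u1^2 + u2^2 + u3^2).
uc = sqrt(0.375^2 + 0.969^2 + 0.832^2)
uc = sqrt(0.140625 + 0.938961 + 0.692224)
uc = 1.3311

1.3311


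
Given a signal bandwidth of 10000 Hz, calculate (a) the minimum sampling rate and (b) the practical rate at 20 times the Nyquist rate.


By Nyquist theorem, fs_min = 2 * fmax.
fs_min = 2 * 10000 = 20000 Hz
Practical rate = 20 * fs_min = 20 * 20000 = 400000 Hz

fs_min = 20000 Hz, fs_practical = 400000 Hz


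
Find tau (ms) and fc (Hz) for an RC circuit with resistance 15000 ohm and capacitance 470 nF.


Time constant: tau = R * C.
tau = 15000 * 4.70e-07 = 0.00705 s
tau = 7.05 ms
Cutoff frequency: fc = 1 / (2*pi*R*C).
fc = 1 / (2*pi*0.00705) = 22.58 Hz

tau = 7.05 ms, fc = 22.58 Hz


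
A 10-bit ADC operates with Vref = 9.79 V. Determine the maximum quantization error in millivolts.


The maximum quantization error is +/- LSB/2.
LSB = Vref / 2^n = 9.79 / 1024 = 0.00956055 V
Max error = LSB / 2 = 0.00956055 / 2 = 0.00478027 V
Max error = 4.7803 mV

4.7803 mV


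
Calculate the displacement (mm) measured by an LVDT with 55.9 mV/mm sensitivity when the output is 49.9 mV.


Displacement = Vout / sensitivity.
d = 49.9 / 55.9
d = 0.893 mm

0.893 mm


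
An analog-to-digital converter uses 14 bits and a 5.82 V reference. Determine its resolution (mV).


The resolution (LSB) of an ADC is Vref / 2^n.
LSB = 5.82 / 2^14
LSB = 5.82 / 16384
LSB = 0.00035522 V = 0.35522461 mV

0.35522461 mV


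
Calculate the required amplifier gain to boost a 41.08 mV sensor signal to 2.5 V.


Gain = Vout / Vin (converting to same units).
G = 2.5 V / 41.08 mV
G = 2500.0 mV / 41.08 mV
G = 60.86

60.86


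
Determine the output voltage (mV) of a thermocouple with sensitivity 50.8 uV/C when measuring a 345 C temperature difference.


The thermocouple output V = sensitivity * dT.
V = 50.8 uV/C * 345 C
V = 17526.0 uV
V = 17.526 mV

17.526 mV


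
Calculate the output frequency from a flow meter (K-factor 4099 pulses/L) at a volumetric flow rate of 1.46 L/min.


Frequency = K * Q / 60 (converting L/min to L/s).
f = 4099 * 1.46 / 60
f = 5984.54 / 60
f = 99.74 Hz

99.74 Hz


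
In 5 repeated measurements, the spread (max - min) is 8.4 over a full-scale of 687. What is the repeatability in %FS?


Repeatability = (spread / full scale) * 100%.
R = (8.4 / 687) * 100
R = 1.223 %FS

1.223 %FS


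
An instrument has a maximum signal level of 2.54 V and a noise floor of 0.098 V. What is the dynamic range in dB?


Dynamic range = 20 * log10(Vmax / Vnoise).
DR = 20 * log10(2.54 / 0.098)
DR = 20 * log10(25.92)
DR = 28.27 dB

28.27 dB


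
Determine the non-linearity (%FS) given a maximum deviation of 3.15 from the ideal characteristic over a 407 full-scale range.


Linearity error = (max deviation / full scale) * 100%.
Linearity = (3.15 / 407) * 100
Linearity = 0.774 %FS

0.774 %FS


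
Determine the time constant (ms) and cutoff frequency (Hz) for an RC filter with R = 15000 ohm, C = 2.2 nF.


Time constant: tau = R * C.
tau = 15000 * 2.20e-09 = 3.3e-05 s
tau = 0.033 ms
Cutoff frequency: fc = 1 / (2*pi*R*C).
fc = 1 / (2*pi*3.3e-05) = 4822.88 Hz

tau = 0.033 ms, fc = 4822.88 Hz


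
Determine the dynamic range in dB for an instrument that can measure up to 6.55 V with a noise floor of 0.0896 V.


Dynamic range = 20 * log10(Vmax / Vnoise).
DR = 20 * log10(6.55 / 0.0896)
DR = 20 * log10(73.1)
DR = 37.28 dB

37.28 dB


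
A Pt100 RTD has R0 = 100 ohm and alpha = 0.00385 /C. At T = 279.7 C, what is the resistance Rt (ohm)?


The RTD equation: Rt = R0 * (1 + alpha * T).
Rt = 100 * (1 + 0.00385 * 279.7)
Rt = 100 * (1 + 1.076845)
Rt = 100 * 2.076845
Rt = 207.685 ohm

207.685 ohm


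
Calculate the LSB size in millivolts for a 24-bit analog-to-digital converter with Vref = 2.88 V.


The resolution (LSB) of an ADC is Vref / 2^n.
LSB = 2.88 / 2^24
LSB = 2.88 / 16777216
LSB = 1.7e-07 V = 0.00017166 mV

0.00017166 mV


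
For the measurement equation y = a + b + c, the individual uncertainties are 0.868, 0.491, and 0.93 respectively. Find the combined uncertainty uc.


For a sum of independent quantities, uc = sqrt(u1^2 + u2^2 + u3^2).
uc = sqrt(0.868^2 + 0.491^2 + 0.93^2)
uc = sqrt(0.753424 + 0.241081 + 0.8649)
uc = 1.3636

1.3636


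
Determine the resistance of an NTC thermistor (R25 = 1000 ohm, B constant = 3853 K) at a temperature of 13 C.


NTC thermistor equation: Rt = R25 * exp(B * (1/T - 1/T25)).
T in Kelvin: 286.15 K, T25 = 298.15 K
1/T - 1/T25 = 1/286.15 - 1/298.15 = 0.00014065
B * (1/T - 1/T25) = 3853 * 0.00014065 = 0.5419
Rt = 1000 * exp(0.5419) = 1719.3 ohm

1719.3 ohm


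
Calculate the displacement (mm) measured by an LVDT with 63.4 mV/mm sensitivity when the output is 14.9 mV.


Displacement = Vout / sensitivity.
d = 14.9 / 63.4
d = 0.235 mm

0.235 mm


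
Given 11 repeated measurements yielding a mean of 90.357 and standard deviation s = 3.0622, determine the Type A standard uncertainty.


The standard uncertainty for Type A evaluation is u = s / sqrt(n).
u = 3.0622 / sqrt(11)
u = 3.0622 / 3.3166
u = 0.9233

0.9233


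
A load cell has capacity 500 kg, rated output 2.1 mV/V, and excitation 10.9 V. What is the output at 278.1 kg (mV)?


Vout = rated_output * Vex * (load / capacity).
Vout = 2.1 * 10.9 * (278.1 / 500)
Vout = 2.1 * 10.9 * 0.5562
Vout = 12.731 mV

12.731 mV


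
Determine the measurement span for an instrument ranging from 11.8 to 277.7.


Span = upper range - lower range.
Span = 277.7 - (11.8)
Span = 265.9

265.9


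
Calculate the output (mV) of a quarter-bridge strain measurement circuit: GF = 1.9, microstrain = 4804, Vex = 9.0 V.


Quarter bridge output: Vout = (GF * epsilon * Vex) / 4.
Vout = (1.9 * 4804e-6 * 9.0) / 4
Vout = 0.0821484 / 4 V
Vout = 0.0205371 V = 20.5371 mV

20.5371 mV


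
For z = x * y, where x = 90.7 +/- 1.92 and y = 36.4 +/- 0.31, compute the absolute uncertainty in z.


For a product z = x*y, the relative uncertainty is:
uz/z = sqrt((ux/x)^2 + (uy/y)^2)
Relative uncertainties: ux/x = 1.92/90.7 = 0.021169
uy/y = 0.31/36.4 = 0.008516
z = 90.7 * 36.4 = 3301.5
uz = 3301.5 * sqrt(0.021169^2 + 0.008516^2) = 75.332

75.332


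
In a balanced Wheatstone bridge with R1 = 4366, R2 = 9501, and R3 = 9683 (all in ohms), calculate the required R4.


At balance: R1*R4 = R2*R3, so R4 = R2*R3/R1.
R4 = 9501 * 9683 / 4366
R4 = 91998183 / 4366
R4 = 21071.5 ohm

21071.5 ohm


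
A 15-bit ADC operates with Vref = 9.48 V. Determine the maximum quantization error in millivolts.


The maximum quantization error is +/- LSB/2.
LSB = Vref / 2^n = 9.48 / 32768 = 0.00028931 V
Max error = LSB / 2 = 0.00028931 / 2 = 0.00014465 V
Max error = 0.1447 mV

0.1447 mV


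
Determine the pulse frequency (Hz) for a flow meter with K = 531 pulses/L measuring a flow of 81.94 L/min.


Frequency = K * Q / 60 (converting L/min to L/s).
f = 531 * 81.94 / 60
f = 43510.14 / 60
f = 725.17 Hz

725.17 Hz


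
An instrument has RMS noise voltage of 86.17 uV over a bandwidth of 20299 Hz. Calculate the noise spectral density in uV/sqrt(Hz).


Noise spectral density = Vrms / sqrt(BW).
NSD = 86.17 / sqrt(20299)
NSD = 86.17 / 142.4746
NSD = 0.6048 uV/sqrt(Hz)

0.6048 uV/sqrt(Hz)


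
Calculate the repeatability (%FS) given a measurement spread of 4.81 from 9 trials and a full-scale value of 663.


Repeatability = (spread / full scale) * 100%.
R = (4.81 / 663) * 100
R = 0.725 %FS

0.725 %FS


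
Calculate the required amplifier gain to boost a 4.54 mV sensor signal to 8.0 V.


Gain = Vout / Vin (converting to same units).
G = 8.0 V / 4.54 mV
G = 8000.0 mV / 4.54 mV
G = 1762.11

1762.11


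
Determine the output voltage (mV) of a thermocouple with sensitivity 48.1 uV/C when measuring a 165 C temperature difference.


The thermocouple output V = sensitivity * dT.
V = 48.1 uV/C * 165 C
V = 7936.5 uV
V = 7.936 mV

7.936 mV


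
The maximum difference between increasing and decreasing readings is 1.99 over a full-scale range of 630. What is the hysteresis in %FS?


Hysteresis = (max difference / full scale) * 100%.
H = (1.99 / 630) * 100
H = 0.316 %FS

0.316 %FS


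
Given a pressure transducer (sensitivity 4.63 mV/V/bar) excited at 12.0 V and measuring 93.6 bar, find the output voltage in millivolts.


Output = sensitivity * Vex * P.
Vout = 4.63 * 12.0 * 93.6
Vout = 55.56 * 93.6
Vout = 5200.42 mV

5200.42 mV


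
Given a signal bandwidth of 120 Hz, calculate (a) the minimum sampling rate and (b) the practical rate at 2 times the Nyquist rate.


By Nyquist theorem, fs_min = 2 * fmax.
fs_min = 2 * 120 = 240 Hz
Practical rate = 2 * fs_min = 2 * 240 = 480 Hz

fs_min = 240 Hz, fs_practical = 480 Hz


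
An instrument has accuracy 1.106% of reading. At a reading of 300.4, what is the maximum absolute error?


Absolute error = (accuracy% / 100) * reading.
Error = (1.106 / 100) * 300.4
Error = 0.01106 * 300.4
Error = 3.3224

3.3224


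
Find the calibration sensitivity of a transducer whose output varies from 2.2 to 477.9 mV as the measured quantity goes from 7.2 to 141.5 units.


Sensitivity = (y2 - y1) / (x2 - x1).
S = (477.9 - 2.2) / (141.5 - 7.2)
S = 475.7 / 134.3
S = 3.5421 mV/unit

3.5421 mV/unit


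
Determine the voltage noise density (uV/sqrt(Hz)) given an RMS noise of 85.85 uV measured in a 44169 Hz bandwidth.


Noise spectral density = Vrms / sqrt(BW).
NSD = 85.85 / sqrt(44169)
NSD = 85.85 / 210.1642
NSD = 0.4085 uV/sqrt(Hz)

0.4085 uV/sqrt(Hz)
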